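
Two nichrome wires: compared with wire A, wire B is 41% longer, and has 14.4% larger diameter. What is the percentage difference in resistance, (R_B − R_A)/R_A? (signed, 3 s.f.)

R ∝ L/d², so R_B/R_A = (1 + 41/100) × (1 + 14.4/100)⁻²
= 1.41 × 0.7641 = 1.077
(R_B − R_A)/R_A = 1.077 − 1 = 7.74%

7.74%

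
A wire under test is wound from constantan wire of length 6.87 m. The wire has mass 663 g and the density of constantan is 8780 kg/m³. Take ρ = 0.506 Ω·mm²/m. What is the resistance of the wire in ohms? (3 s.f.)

ρ = 0.506 Ω·mm²/m = 5.06×10^-7 Ω·m
A = m/(density·L) = 0.663/(8780×6.87) = 1.0992e-05 m²
R = ρL/A = (5.06×10^-7)(6.87)/(1.0992e-05) = 0.316 Ω

0.316 Ω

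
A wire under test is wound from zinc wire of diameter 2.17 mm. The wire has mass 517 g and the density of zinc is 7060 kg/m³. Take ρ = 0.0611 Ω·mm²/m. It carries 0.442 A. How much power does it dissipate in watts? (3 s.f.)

0.0639 W

ρ = 0.0611 Ω·mm²/m = 6.11×10^-8 Ω·m
A = π(d/2)² = π(1.0850e-03 m)² = 3.6984e-06 m²
L = m/(density·A) = 0.517/(7060×3.6984e-06) = 19.8 m
R = ρL/A = (6.11×10^-8)(19.8)/(3.6984e-06) = 0.3271 Ω
P = I²R = (0.442)² × 0.3271 = 0.0639 W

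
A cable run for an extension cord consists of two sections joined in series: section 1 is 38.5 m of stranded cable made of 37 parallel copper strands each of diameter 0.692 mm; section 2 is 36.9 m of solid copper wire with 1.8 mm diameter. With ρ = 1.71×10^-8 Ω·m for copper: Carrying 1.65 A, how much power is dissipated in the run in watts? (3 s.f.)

Section 1: A_strand = π(3.4600e-04)² = 3.761e-07 m²; R₁ = ρL/(N·A_s) = (1.71×10^-8)(38.5)/(37×3.761e-07) = 0.04731 Ω
Section 2: A = π(d/2)² = π(9.0000e-04 m)² = 2.545e-06 m²
R₂ = (1.71×10^-8)(36.9)/(2.545e-06) = 0.248 Ω
R = R₁ + R₂ = 0.2953 Ω
P = I²R = (1.65)² × 0.2953 = 0.804 W

0.804 W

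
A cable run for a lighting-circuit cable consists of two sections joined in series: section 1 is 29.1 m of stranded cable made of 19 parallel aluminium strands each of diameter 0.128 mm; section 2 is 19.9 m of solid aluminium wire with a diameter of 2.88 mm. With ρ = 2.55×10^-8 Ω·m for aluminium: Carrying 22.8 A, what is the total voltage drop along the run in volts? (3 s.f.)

71.0 V

Section 1: A_strand = π(6.4000e-05)² = 1.287e-08 m²; R₁ = ρL/(N·A_s) = (2.55×10^-8)(29.1)/(19×1.287e-08) = 3.035 Ω
Section 2: A = π(d/2)² = π(1.4400e-03 m)² = 6.514e-06 m²
R₂ = (2.55×10^-8)(19.9)/(6.514e-06) = 0.0779 Ω
R = R₁ + R₂ = 3.113 Ω
V = IR = 22.8 × 3.113 = 71.0 V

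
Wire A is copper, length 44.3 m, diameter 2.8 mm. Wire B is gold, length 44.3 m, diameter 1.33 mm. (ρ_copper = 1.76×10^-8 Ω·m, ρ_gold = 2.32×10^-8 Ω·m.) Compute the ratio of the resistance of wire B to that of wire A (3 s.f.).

5.84

R ∝ ρL/d², so R_B/R_A = (ρ_B/ρ_A) × (d_A/d_B)²
= (2.32×10^-8/1.76×10^-8) × (2.8/1.33)² = 5.84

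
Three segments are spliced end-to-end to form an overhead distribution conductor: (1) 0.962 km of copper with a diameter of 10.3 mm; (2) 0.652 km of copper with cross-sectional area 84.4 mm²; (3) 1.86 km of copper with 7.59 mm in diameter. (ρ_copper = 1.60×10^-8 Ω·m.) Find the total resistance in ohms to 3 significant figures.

Seg 1: A = π(d/2)² = π(5.1500e-03 m)² = 8.332e-05 m²
R_1 = (1.60×10^-8)(962)/(8.332e-05) = 0.1847 Ω
Seg 2: A = 84.4 mm² = 8.440e-05 m²
R_2 = (1.60×10^-8)(652)/(8.440e-05) = 0.1236 Ω
Seg 3: A = π(d/2)² = π(3.7950e-03 m)² = 4.525e-05 m²
R_3 = (1.60×10^-8)(1860)/(4.525e-05) = 0.6577 Ω
R_total = R_1 + R_2 + R_3 = 0.966 Ω

0.966 Ω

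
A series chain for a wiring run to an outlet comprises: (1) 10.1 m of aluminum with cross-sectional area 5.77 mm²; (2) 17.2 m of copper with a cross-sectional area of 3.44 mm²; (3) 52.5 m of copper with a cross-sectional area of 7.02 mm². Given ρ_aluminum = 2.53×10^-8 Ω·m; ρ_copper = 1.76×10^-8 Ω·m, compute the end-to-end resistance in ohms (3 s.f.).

Seg 1: A = 5.77 mm² = 5.770e-06 m²
R_1 = (2.53×10^-8)(10.1)/(5.770e-06) = 0.04429 Ω
Seg 2: A = 3.44 mm² = 3.440e-06 m²
R_2 = (1.76×10^-8)(17.2)/(3.440e-06) = 0.088 Ω
Seg 3: A = 7.02 mm² = 7.020e-06 m²
R_3 = (1.76×10^-8)(52.5)/(7.020e-06) = 0.1316 Ω
R_total = R_1 + R_2 + R_3 = 0.264 Ω

0.264 Ω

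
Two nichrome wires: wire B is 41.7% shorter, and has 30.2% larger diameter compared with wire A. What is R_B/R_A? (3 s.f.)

R ∝ L/d², so R_B/R_A = (1 − 41.7/100) × (1 + 30.2/100)⁻²
= 0.583 × 0.5899 = 0.344

0.344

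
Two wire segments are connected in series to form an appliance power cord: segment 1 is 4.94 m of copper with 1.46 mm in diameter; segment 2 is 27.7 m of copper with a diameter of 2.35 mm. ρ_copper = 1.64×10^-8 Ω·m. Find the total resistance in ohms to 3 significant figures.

Segment 1: A = π(d/2)² = π(7.3000e-04 m)² = 1.674e-06 m²
R₁ = ρL/A = (1.64×10^-8)(4.94)/(1.674e-06) = 0.04839 Ω
Segment 2: A = π(d/2)² = π(1.1750e-03 m)² = 4.337e-06 m²
R₂ = (1.64×10^-8)(27.7)/(4.337e-06) = 0.1047 Ω
R = R₁ + R₂ = 0.153 Ω

0.153 Ω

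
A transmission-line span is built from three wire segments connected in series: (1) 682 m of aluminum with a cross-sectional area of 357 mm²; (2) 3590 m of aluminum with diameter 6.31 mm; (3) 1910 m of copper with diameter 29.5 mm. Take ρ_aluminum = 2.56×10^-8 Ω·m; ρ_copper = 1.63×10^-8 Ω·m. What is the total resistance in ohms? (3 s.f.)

Seg 1: A = 357 mm² = 3.570e-04 m²
R_1 = (2.56×10^-8)(682)/(3.570e-04) = 0.04891 Ω
Seg 2: A = π(d/2)² = π(3.1550e-03 m)² = 3.127e-05 m²
R_2 = (2.56×10^-8)(3590)/(3.127e-05) = 2.939 Ω
Seg 3: A = π(d/2)² = π(1.4750e-02 m)² = 6.835e-04 m²
R_3 = (1.63×10^-8)(1910)/(6.835e-04) = 0.04555 Ω
R_total = R_1 + R_2 + R_3 = 3.03 Ω

3.03 Ω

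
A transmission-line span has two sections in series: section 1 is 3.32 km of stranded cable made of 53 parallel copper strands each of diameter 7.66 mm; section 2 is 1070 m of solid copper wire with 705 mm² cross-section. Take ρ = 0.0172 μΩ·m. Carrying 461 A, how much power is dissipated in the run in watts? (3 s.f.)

ρ = 0.0172 μΩ·m = 1.72×10^-8 Ω·m
Section 1: A_strand = π(3.8300e-03)² = 4.608e-05 m²; R₁ = ρL/(N·A_s) = (1.72×10^-8)(3320)/(53×4.608e-05) = 0.02338 Ω
Section 2: A = 705 mm² = 7.050e-04 m²
R₂ = (1.72×10^-8)(1070)/(7.050e-04) = 0.0261 Ω
R = R₁ + R₂ = 0.04948 Ω
P = I²R = (461)² × 0.04948 = 10500 W

10500 W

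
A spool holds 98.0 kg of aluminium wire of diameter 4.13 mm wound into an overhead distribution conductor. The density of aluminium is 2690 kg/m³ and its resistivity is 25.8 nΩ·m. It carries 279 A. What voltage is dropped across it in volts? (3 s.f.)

ρ = 25.8 nΩ·m = 2.58×10^-8 Ω·m
A = π(d/2)² = π(2.0650e-03 m)² = 1.3396e-05 m²
L = m/(density·A) = 98/(2690×1.3396e-05) = 2719 m
R = ρL/A = (2.58×10^-8)(2719)/(1.3396e-05) = 5.237 Ω
V = IR = 279 × 5.237 = 1460 V

1460 V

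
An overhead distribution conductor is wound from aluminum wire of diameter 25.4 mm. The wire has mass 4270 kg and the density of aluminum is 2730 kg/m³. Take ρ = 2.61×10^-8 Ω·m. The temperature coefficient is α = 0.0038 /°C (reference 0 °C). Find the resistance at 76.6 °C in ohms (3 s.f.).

A = π(d/2)² = π(1.2700e-02 m)² = 5.0671e-04 m²
L = m/(density·A) = 4270/(2730×5.0671e-04) = 3087 m
R = ρL/A = (2.61×10^-8)(3087)/(5.0671e-04) = 0.159 Ω
R(76.6 °C) = 0.159 × (1 + 0.0038×76.6) = 0.205 Ω

0.205 Ω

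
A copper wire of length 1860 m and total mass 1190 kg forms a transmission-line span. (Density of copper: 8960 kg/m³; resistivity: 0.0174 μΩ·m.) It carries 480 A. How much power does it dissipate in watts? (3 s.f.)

1.04×10^5 W

ρ = 0.0174 μΩ·m = 1.74×10^-8 Ω·m
A = m/(density·L) = 1190/(8960×1860) = 7.1405e-05 m²
R = ρL/A = (1.74×10^-8)(1860)/(7.1405e-05) = 0.4532 Ω
P = I²R = (480)² × 0.4532 = 1.04×10^5 W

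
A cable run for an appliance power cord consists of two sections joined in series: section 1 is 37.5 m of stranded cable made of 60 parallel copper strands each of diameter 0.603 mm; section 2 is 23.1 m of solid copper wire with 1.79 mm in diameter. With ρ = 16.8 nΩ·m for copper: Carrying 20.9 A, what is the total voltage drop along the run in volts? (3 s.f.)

3.99 V

ρ = 16.8 nΩ·m = 1.68×10^-8 Ω·m
Section 1: A_strand = π(3.0150e-04)² = 2.856e-07 m²; R₁ = ρL/(N·A_s) = (1.68×10^-8)(37.5)/(60×2.856e-07) = 0.03677 Ω
Section 2: A = π(d/2)² = π(8.9500e-04 m)² = 2.516e-06 m²
R₂ = (1.68×10^-8)(23.1)/(2.516e-06) = 0.1542 Ω
R = R₁ + R₂ = 0.191 Ω
V = IR = 20.9 × 0.191 = 3.99 V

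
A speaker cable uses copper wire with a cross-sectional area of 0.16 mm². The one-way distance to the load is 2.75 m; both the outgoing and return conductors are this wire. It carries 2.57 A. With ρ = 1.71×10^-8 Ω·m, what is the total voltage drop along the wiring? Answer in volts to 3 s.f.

1.51 V

A = 0.16 mm² = 1.600e-07 m²
Total conductor length (both ways) L = 2 × 2.75 = 5.5 m
R = ρL/A = (1.71×10^-8)(5.5)/(1.600e-07) = 0.5878 Ω
V = IR = 2.57 × 0.5878 = 1.51 V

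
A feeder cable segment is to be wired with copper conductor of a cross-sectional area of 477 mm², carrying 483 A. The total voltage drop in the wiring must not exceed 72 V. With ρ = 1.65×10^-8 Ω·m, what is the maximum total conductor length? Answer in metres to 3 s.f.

4310 m

A = 477 mm² = 4.770e-04 m²
L_max = V_max·A/(1·ρI) = (72)(4.770e-04)/(1.65×10^-8×483) = 4310 m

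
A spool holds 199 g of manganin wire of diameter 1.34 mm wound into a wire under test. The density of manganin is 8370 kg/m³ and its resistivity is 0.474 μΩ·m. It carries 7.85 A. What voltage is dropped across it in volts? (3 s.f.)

44.5 V

ρ = 0.474 μΩ·m = 4.74×10^-7 Ω·m
A = π(d/2)² = π(6.7000e-04 m)² = 1.4103e-06 m²
L = m/(density·A) = 0.199/(8370×1.4103e-06) = 16.86 m
R = ρL/A = (4.74×10^-7)(16.86)/(1.4103e-06) = 5.666 Ω
V = IR = 7.85 × 5.666 = 44.5 V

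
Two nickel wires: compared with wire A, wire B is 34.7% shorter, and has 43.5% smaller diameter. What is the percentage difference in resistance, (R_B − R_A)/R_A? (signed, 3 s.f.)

R ∝ L/d², so R_B/R_A = (1 − 34.7/100) × (1 − 43.5/100)⁻²
= 0.653 × 3.133 = 2.046
(R_B − R_A)/R_A = 2.046 − 1 = 105%

105%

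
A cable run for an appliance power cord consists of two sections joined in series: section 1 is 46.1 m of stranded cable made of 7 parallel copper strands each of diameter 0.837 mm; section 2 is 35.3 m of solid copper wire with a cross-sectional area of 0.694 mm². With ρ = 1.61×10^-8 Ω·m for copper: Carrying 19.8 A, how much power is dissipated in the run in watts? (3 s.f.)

Section 1: A_strand = π(4.1850e-04)² = 5.502e-07 m²; R₁ = ρL/(N·A_s) = (1.61×10^-8)(46.1)/(7×5.502e-07) = 0.1927 Ω
Section 2: A = 0.694 mm² = 6.940e-07 m²
R₂ = (1.61×10^-8)(35.3)/(6.940e-07) = 0.8189 Ω
R = R₁ + R₂ = 1.012 Ω
P = I²R = (19.8)² × 1.012 = 397 W

397 W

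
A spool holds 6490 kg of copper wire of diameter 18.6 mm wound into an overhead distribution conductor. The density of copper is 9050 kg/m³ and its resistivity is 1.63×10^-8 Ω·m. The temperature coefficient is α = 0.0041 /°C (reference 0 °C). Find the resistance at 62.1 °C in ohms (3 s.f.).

0.199 Ω

A = π(d/2)² = π(9.3000e-03 m)² = 2.7172e-04 m²
L = m/(density·A) = 6490/(9050×2.7172e-04) = 2639 m
R = ρL/A = (1.63×10^-8)(2639)/(2.7172e-04) = 0.1583 Ω
R(62.1 °C) = 0.1583 × (1 + 0.0041×62.1) = 0.199 Ω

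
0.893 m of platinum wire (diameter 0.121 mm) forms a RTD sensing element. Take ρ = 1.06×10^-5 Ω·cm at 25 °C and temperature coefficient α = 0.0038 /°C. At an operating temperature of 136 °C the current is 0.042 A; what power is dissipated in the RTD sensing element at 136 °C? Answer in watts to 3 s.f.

0.0206 W

ρ = 1.06×10^-5 Ω·cm = 1.06×10^-7 Ω·m
A = π(d/2)² = π(6.0500e-05 m)² = 1.150e-08 m²
R₍25₎ = ρL/A = (1.06×10^-7)(0.893)/(1.150e-08) = 8.232 Ω
R₍136₎ = R₍25₎(1 + αΔT) = 8.232 × (1 + 0.0038×111) = 11.7 Ω
P = I²R = (0.042)² × 11.7 = 0.0206 W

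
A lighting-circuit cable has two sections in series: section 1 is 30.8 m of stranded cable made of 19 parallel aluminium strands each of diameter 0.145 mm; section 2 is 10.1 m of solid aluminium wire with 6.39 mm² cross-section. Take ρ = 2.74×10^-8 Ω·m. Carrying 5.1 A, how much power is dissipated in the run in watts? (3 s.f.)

Section 1: A_strand = π(7.2500e-05)² = 1.651e-08 m²; R₁ = ρL/(N·A_s) = (2.74×10^-8)(30.8)/(19×1.651e-08) = 2.69 Ω
Section 2: A = 6.39 mm² = 6.390e-06 m²
R₂ = (2.74×10^-8)(10.1)/(6.390e-06) = 0.04331 Ω
R = R₁ + R₂ = 2.733 Ω
P = I²R = (5.1)² × 2.733 = 71.1 W

71.1 W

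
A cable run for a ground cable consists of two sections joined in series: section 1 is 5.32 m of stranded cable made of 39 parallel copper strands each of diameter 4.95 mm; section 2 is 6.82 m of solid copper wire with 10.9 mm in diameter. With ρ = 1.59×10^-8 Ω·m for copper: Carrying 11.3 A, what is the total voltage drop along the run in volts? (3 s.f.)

Section 1: A_strand = π(2.4750e-03)² = 1.924e-05 m²; R₁ = ρL/(N·A_s) = (1.59×10^-8)(5.32)/(39×1.924e-05) = 1.127×10^-4 Ω
Section 2: A = π(d/2)² = π(5.4500e-03 m)² = 9.331e-05 m²
R₂ = (1.59×10^-8)(6.82)/(9.331e-05) = 0.001162 Ω
R = R₁ + R₂ = 0.001275 Ω
V = IR = 11.3 × 0.001275 = 0.0144 V

0.0144 V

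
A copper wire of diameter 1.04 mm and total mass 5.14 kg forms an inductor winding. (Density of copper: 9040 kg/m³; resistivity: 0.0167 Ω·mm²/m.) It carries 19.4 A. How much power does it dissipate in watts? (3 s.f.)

4950 W

ρ = 0.0167 Ω·mm²/m = 1.67×10^-8 Ω·m
A = π(d/2)² = π(5.2000e-04 m)² = 8.4949e-07 m²
L = m/(density·A) = 5.14/(9040×8.4949e-07) = 669.3 m
R = ρL/A = (1.67×10^-8)(669.3)/(8.4949e-07) = 13.16 Ω
P = I²R = (19.4)² × 13.16 = 4950 W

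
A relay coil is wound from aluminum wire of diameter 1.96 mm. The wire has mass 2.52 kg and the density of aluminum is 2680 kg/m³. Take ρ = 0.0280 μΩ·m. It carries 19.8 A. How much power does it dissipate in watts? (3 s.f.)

1130 W

ρ = 0.0280 μΩ·m = 2.80×10^-8 Ω·m
A = π(d/2)² = π(9.8000e-04 m)² = 3.0172e-06 m²
L = m/(density·A) = 2.52/(2680×3.0172e-06) = 311.6 m
R = ρL/A = (2.80×10^-8)(311.6)/(3.0172e-06) = 2.892 Ω
P = I²R = (19.8)² × 2.892 = 1130 W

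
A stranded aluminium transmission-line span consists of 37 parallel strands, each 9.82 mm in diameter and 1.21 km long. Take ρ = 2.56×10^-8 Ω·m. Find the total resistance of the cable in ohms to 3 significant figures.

0.0111 Ω

A_strand = π(4.9100e-03 m)² = 7.574e-05 m²
R_strand = ρL/A = (2.56×10^-8)(1210)/(7.574e-05) = 0.409 Ω
R_total = R_strand/N = 0.409/37 = 0.0111 Ω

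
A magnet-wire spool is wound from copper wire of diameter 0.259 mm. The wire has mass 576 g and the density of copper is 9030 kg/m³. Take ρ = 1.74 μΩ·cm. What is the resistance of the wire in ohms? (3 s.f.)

400 Ω

ρ = 1.74 μΩ·cm = 1.74×10^-8 Ω·m
A = π(d/2)² = π(1.2950e-04 m)² = 5.2685e-08 m²
L = m/(density·A) = 0.576/(9030×5.2685e-08) = 1211 m
R = ρL/A = (1.74×10^-8)(1211)/(5.2685e-08) = 400 Ω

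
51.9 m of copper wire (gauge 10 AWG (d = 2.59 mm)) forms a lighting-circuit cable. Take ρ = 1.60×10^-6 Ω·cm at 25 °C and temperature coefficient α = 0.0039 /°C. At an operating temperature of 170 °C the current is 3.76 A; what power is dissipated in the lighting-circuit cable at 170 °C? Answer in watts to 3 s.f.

3.49 W

ρ = 1.60×10^-6 Ω·cm = 1.60×10^-8 Ω·m
A = π(2.59/2 mm)² = π(1.2950e-03 m)² = 5.269e-06 m²
R₍25₎ = ρL/A = (1.60×10^-8)(51.9)/(5.269e-06) = 0.1576 Ω
R₍170₎ = R₍25₎(1 + αΔT) = 0.1576 × (1 + 0.0039×145) = 0.2467 Ω
P = I²R = (3.76)² × 0.2467 = 3.49 W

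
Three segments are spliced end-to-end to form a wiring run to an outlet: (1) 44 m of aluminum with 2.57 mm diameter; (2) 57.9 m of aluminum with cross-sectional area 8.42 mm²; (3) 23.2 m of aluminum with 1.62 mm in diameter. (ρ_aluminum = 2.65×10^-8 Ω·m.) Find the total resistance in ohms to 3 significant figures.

Seg 1: A = π(d/2)² = π(1.2850e-03 m)² = 5.187e-06 m²
R_1 = (2.65×10^-8)(44)/(5.187e-06) = 0.2248 Ω
Seg 2: A = 8.42 mm² = 8.420e-06 m²
R_2 = (2.65×10^-8)(57.9)/(8.420e-06) = 0.1822 Ω
Seg 3: A = π(d/2)² = π(8.1000e-04 m)² = 2.061e-06 m²
R_3 = (2.65×10^-8)(23.2)/(2.061e-06) = 0.2983 Ω
R_total = R_1 + R_2 + R_3 = 0.705 Ω

0.705 Ω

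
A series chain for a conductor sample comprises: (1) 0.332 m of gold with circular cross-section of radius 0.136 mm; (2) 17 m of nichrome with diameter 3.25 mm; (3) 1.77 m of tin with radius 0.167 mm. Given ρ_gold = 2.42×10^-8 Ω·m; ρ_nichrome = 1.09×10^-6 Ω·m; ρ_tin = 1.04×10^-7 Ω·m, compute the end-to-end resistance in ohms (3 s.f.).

Seg 1: A = πr² = π(1.3600e-04 m)² = 5.811e-08 m²
R_1 = (2.42×10^-8)(0.332)/(5.811e-08) = 0.1383 Ω
Seg 2: A = π(d/2)² = π(1.6250e-03 m)² = 8.296e-06 m²
R_2 = (1.09×10^-6)(17)/(8.296e-06) = 2.234 Ω
Seg 3: A = πr² = π(1.6700e-04 m)² = 8.762e-08 m²
R_3 = (1.04×10^-7)(1.77)/(8.762e-08) = 2.101 Ω
R_total = R_1 + R_2 + R_3 = 4.47 Ω

4.47 Ω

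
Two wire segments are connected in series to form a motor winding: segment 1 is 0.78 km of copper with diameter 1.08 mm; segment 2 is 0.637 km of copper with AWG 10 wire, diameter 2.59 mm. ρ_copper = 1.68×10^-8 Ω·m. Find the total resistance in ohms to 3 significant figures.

Segment 1: A = π(d/2)² = π(5.4000e-04 m)² = 9.161e-07 m²
R₁ = ρL/A = (1.68×10^-8)(780)/(9.161e-07) = 14.3 Ω
Segment 2: A = π(2.59/2 mm)² = π(1.2950e-03 m)² = 5.269e-06 m²
R₂ = (1.68×10^-8)(637)/(5.269e-06) = 2.031 Ω
R = R₁ + R₂ = 16.3 Ω

16.3 Ω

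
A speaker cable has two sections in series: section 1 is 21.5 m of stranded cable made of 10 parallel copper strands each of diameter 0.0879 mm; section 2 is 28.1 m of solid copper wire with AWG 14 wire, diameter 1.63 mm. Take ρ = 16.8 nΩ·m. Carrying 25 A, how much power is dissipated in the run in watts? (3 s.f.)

ρ = 16.8 nΩ·m = 1.68×10^-8 Ω·m
Section 1: A_strand = π(4.3950e-05)² = 6.068e-09 m²; R₁ = ρL/(N·A_s) = (1.68×10^-8)(21.5)/(10×6.068e-09) = 5.952 Ω
Section 2: A = π(1.63/2 mm)² = π(8.1500e-04 m)² = 2.087e-06 m²
R₂ = (1.68×10^-8)(28.1)/(2.087e-06) = 0.2262 Ω
R = R₁ + R₂ = 6.178 Ω
P = I²R = (25)² × 6.178 = 3860 W

3860 W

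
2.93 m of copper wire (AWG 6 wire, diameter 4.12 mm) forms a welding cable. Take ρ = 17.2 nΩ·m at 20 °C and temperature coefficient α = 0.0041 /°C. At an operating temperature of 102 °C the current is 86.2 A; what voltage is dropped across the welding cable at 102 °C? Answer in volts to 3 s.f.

0.435 V

ρ = 17.2 nΩ·m = 1.72×10^-8 Ω·m
A = π(4.12/2 mm)² = π(2.0600e-03 m)² = 1.333e-05 m²
R₍20₎ = ρL/A = (1.72×10^-8)(2.93)/(1.333e-05) = 0.00378 Ω
R₍102₎ = R₍20₎(1 + αΔT) = 0.00378 × (1 + 0.0041×82) = 0.005051 Ω
V = IR = 86.2 × 0.005051 = 0.435 V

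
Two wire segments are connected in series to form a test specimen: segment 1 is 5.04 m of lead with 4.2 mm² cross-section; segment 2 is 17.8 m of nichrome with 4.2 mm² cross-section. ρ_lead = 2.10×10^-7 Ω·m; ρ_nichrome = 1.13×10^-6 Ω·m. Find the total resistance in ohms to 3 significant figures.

5.04 Ω

Segment 1: A = 4.2 mm² = 4.200e-06 m²
R₁ = ρL/A = (2.10×10^-7)(5.04)/(4.200e-06) = 0.252 Ω
R₂ = (1.13×10^-6)(17.8)/(4.200e-06) = 4.789 Ω
R = R₁ + R₂ = 5.04 Ω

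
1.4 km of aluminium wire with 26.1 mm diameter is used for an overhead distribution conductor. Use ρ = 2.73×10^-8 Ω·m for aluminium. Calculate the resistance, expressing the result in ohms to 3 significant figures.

A = π(d/2)² = π(1.3050e-02 m)² = 5.350e-04 m²
R = ρL/A = (2.73×10^-8)(1400 m)/(5.350e-04 m²) = 0.0714 Ω

0.0714 Ω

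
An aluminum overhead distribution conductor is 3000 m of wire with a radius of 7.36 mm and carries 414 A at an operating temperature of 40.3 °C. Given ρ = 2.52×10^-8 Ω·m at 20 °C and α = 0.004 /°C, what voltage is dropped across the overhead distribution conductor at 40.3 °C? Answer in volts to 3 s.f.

199 V

A = πr² = π(7.3600e-03 m)² = 1.702e-04 m²
R₍20₎ = ρL/A = (2.52×10^-8)(3000)/(1.702e-04) = 0.4442 Ω
R₍40.3₎ = R₍20₎(1 + αΔT) = 0.4442 × (1 + 0.004×20.3) = 0.4803 Ω
V = IR = 414 × 0.4803 = 199 V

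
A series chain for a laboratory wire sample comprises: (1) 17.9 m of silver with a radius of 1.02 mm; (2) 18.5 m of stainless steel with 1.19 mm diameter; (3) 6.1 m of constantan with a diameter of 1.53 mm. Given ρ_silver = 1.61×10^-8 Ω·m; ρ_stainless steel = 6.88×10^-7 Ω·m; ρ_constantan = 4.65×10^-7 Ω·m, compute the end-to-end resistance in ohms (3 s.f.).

13.1 Ω

Seg 1: A = πr² = π(1.0200e-03 m)² = 3.269e-06 m²
R_1 = (1.61×10^-8)(17.9)/(3.269e-06) = 0.08817 Ω
Seg 2: A = π(d/2)² = π(5.9500e-04 m)² = 1.112e-06 m²
R_2 = (6.88×10^-7)(18.5)/(1.112e-06) = 11.44 Ω
Seg 3: A = π(d/2)² = π(7.6500e-04 m)² = 1.839e-06 m²
R_3 = (4.65×10^-7)(6.1)/(1.839e-06) = 1.543 Ω
R_total = R_1 + R_2 + R_3 = 13.1 Ω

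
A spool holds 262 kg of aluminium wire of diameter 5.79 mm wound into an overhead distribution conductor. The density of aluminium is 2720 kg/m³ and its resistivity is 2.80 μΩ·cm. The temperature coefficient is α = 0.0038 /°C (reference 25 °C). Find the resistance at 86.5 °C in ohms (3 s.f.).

ρ = 2.80 μΩ·cm = 2.80×10^-8 Ω·m
A = π(d/2)² = π(2.8950e-03 m)² = 2.6330e-05 m²
L = m/(density·A) = 262/(2720×2.6330e-05) = 3658 m
R = ρL/A = (2.80×10^-8)(3658)/(2.6330e-05) = 3.89 Ω
R(86.5 °C) = 3.89 × (1 + 0.0038×61.5) = 4.80 Ω

4.80 Ω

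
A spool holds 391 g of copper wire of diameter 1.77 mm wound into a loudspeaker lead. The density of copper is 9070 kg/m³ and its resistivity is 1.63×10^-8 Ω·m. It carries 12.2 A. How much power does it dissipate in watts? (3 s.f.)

17.3 W

A = π(d/2)² = π(8.8500e-04 m)² = 2.4606e-06 m²
L = m/(density·A) = 0.391/(9070×2.4606e-06) = 17.52 m
R = ρL/A = (1.63×10^-8)(17.52)/(2.4606e-06) = 0.1161 Ω
P = I²R = (12.2)² × 0.1161 = 17.3 W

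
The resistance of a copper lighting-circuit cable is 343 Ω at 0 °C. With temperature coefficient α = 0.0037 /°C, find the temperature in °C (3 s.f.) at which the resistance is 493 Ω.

118 °C

R = R₀(1 + α(T − T₀)) ⇒ T = T₀ + (R/R₀ − 1)/α
T = 0 + (493/343 − 1)/0.0037 = 0 + (0.4373)/0.0037 = 118 °C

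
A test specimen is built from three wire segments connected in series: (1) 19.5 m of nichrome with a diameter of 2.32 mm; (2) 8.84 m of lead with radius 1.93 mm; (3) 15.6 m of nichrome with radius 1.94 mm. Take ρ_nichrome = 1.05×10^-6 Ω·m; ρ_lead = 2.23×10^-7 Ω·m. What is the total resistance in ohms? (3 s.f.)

Seg 1: A = π(d/2)² = π(1.1600e-03 m)² = 4.227e-06 m²
R_1 = (1.05×10^-6)(19.5)/(4.227e-06) = 4.843 Ω
Seg 2: A = πr² = π(1.9300e-03 m)² = 1.170e-05 m²
R_2 = (2.23×10^-7)(8.84)/(1.170e-05) = 0.1685 Ω
Seg 3: A = πr² = π(1.9400e-03 m)² = 1.182e-05 m²
R_3 = (1.05×10^-6)(15.6)/(1.182e-05) = 1.385 Ω
R_total = R_1 + R_2 + R_3 = 6.40 Ω

6.40 Ω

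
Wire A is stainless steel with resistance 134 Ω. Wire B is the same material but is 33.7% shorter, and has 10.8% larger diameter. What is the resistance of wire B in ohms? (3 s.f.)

72.4 Ω

R ∝ L/d², so R_B/R_A = (1 − 33.7/100) × (1 + 10.8/100)⁻²
= 0.663 × 0.8146 = 0.5401
R_B = 0.5401 × 134 = 72.4 Ω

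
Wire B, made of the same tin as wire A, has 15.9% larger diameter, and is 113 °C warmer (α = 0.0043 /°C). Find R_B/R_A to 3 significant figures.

R ∝ ρL/d² with ρ ∝ (1+αΔT), so R_B/R_A = (1 + 15.9/100)⁻² × (1 + 0.0043×113)
= 0.7444 × 1.486 = 1.11

1.11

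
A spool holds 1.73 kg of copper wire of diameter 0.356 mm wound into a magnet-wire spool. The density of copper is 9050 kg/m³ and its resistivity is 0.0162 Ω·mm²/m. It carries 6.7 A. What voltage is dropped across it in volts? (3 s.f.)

ρ = 0.0162 Ω·mm²/m = 1.62×10^-8 Ω·m
A = π(d/2)² = π(1.7800e-04 m)² = 9.9538e-08 m²
L = m/(density·A) = 1.73/(9050×9.9538e-08) = 1920 m
R = ρL/A = (1.62×10^-8)(1920)/(9.9538e-08) = 312.6 Ω
V = IR = 6.7 × 312.6 = 2090 V

2090 V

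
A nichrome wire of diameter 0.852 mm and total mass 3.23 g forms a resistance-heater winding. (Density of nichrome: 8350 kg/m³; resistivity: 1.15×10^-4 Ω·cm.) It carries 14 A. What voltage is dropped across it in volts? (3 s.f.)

19.2 V

ρ = 1.15×10^-4 Ω·cm = 1.15×10^-6 Ω·m
A = π(d/2)² = π(4.2600e-04 m)² = 5.7012e-07 m²
L = m/(density·A) = 0.00323/(8350×5.7012e-07) = 0.6785 m
R = ρL/A = (1.15×10^-6)(0.6785)/(5.7012e-07) = 1.369 Ω
V = IR = 14 × 1.369 = 19.2 V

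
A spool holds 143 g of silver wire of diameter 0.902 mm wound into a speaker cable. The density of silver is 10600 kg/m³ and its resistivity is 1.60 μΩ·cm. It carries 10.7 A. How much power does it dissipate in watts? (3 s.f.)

60.5 W

ρ = 1.60 μΩ·cm = 1.60×10^-8 Ω·m
A = π(d/2)² = π(4.5100e-04 m)² = 6.3900e-07 m²
L = m/(density·A) = 0.143/(10600×6.3900e-07) = 21.11 m
R = ρL/A = (1.60×10^-8)(21.11)/(6.3900e-07) = 0.5286 Ω
P = I²R = (10.7)² × 0.5286 = 60.5 W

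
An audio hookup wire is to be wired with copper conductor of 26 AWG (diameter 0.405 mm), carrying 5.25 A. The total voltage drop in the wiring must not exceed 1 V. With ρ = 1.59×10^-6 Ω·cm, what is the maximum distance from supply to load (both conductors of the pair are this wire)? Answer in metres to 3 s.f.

0.772 m

ρ = 1.59×10^-6 Ω·cm = 1.59×10^-8 Ω·m
A = π(0.405/2 mm)² = π(2.0250e-04 m)² = 1.288e-07 m²
L_max = V_max·A/(2·ρI) = (1)(1.288e-07)/(2×1.59×10^-8×5.25) = 0.772 m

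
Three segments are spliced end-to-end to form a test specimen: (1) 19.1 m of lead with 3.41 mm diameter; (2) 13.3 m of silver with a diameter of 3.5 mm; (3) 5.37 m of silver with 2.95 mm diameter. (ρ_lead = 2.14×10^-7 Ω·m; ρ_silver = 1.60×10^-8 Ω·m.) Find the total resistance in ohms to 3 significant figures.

Seg 1: A = π(d/2)² = π(1.7050e-03 m)² = 9.133e-06 m²
R_1 = (2.14×10^-7)(19.1)/(9.133e-06) = 0.4476 Ω
Seg 2: A = π(d/2)² = π(1.7500e-03 m)² = 9.621e-06 m²
R_2 = (1.60×10^-8)(13.3)/(9.621e-06) = 0.02212 Ω
Seg 3: A = π(d/2)² = π(1.4750e-03 m)² = 6.835e-06 m²
R_3 = (1.60×10^-8)(5.37)/(6.835e-06) = 0.01257 Ω
R_total = R_1 + R_2 + R_3 = 0.482 Ω

0.482 Ω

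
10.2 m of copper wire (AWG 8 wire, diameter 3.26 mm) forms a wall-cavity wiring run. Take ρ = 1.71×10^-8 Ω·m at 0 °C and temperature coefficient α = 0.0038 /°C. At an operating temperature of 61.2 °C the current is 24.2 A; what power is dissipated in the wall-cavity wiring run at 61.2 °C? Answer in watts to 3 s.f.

15.1 W

A = π(3.26/2 mm)² = π(1.6300e-03 m)² = 8.347e-06 m²
R₍0₎ = ρL/A = (1.71×10^-8)(10.2)/(8.347e-06) = 0.0209 Ω
R₍61.2₎ = R₍0₎(1 + αΔT) = 0.0209 × (1 + 0.0038×61.2) = 0.02576 Ω
P = I²R = (24.2)² × 0.02576 = 15.1 W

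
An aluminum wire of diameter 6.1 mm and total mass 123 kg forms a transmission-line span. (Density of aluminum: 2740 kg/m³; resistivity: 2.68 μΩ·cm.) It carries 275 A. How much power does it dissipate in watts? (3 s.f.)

ρ = 2.68 μΩ·cm = 2.68×10^-8 Ω·m
A = π(d/2)² = π(3.0500e-03 m)² = 2.9225e-05 m²
L = m/(density·A) = 123/(2740×2.9225e-05) = 1536 m
R = ρL/A = (2.68×10^-8)(1536)/(2.9225e-05) = 1.409 Ω
P = I²R = (275)² × 1.409 = 1.07×10^5 W

1.07×10^5 W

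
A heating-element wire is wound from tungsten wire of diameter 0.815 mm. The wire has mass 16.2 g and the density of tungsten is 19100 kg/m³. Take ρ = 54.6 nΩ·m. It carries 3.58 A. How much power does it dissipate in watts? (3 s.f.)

2.18 W

ρ = 54.6 nΩ·m = 5.46×10^-8 Ω·m
A = π(d/2)² = π(4.0750e-04 m)² = 5.2168e-07 m²
L = m/(density·A) = 0.0162/(19100×5.2168e-07) = 1.626 m
R = ρL/A = (5.46×10^-8)(1.626)/(5.2168e-07) = 0.1702 Ω
P = I²R = (3.58)² × 0.1702 = 2.18 W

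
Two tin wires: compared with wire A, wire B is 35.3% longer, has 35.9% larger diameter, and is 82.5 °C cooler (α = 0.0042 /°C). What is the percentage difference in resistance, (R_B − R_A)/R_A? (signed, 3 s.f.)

-52.1%

R ∝ ρL/d² with ρ ∝ (1+αΔT), so R_B/R_A = (1 + 35.3/100) × (1 + 35.9/100)⁻² × (1 − 0.0042×82.5)
= 1.353 × 0.5414 × 0.6535 = 0.4788
(R_B − R_A)/R_A = 0.4788 − 1 = -52.1%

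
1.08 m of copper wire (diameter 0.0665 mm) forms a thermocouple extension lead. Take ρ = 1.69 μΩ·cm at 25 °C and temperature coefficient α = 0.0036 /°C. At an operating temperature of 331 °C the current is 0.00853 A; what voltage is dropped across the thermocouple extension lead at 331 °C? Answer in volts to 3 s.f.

0.0942 V

ρ = 1.69 μΩ·cm = 1.69×10^-8 Ω·m
A = π(d/2)² = π(3.3250e-05 m)² = 3.473e-09 m²
R₍25₎ = ρL/A = (1.69×10^-8)(1.08)/(3.473e-09) = 5.255 Ω
R₍331₎ = R₍25₎(1 + αΔT) = 5.255 × (1 + 0.0036×306) = 11.04 Ω
V = IR = 0.00853 × 11.04 = 0.0942 V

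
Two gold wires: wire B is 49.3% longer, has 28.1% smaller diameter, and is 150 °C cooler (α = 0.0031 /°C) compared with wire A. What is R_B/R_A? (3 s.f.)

R ∝ ρL/d² with ρ ∝ (1+αΔT), so R_B/R_A = (1 + 49.3/100) × (1 − 28.1/100)⁻² × (1 − 0.0031×150)
= 1.493 × 1.934 × 0.535 = 1.55

1.55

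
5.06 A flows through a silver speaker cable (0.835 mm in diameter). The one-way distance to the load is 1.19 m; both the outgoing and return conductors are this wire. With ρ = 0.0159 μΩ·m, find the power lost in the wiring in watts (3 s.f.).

1.77 W

ρ = 0.0159 μΩ·m = 1.59×10^-8 Ω·m
A = π(d/2)² = π(4.1750e-04 m)² = 5.476e-07 m²
Total conductor length (both ways) L = 2 × 1.19 = 2.38 m
R = ρL/A = (1.59×10^-8)(2.38)/(5.476e-07) = 0.06911 Ω
P = I²R = (5.06)² × 0.06911 = 1.77 W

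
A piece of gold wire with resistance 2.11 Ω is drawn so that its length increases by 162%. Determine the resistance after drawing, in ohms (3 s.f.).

14.5 Ω

k = 1 + 162/100 = 2.62; volume constant ⇒ A' = A/k, so R' = k²R.
R' = 6.864 × 2.11 = 14.5 Ω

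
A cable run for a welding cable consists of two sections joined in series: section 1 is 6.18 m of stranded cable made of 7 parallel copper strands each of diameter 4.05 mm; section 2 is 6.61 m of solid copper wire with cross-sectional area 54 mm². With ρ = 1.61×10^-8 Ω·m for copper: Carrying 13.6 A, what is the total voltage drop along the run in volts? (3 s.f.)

Section 1: A_strand = π(2.0250e-03)² = 1.288e-05 m²; R₁ = ρL/(N·A_s) = (1.61×10^-8)(6.18)/(7×1.288e-05) = 0.001103 Ω
Section 2: A = 54 mm² = 5.400e-05 m²
R₂ = (1.61×10^-8)(6.61)/(5.400e-05) = 0.001971 Ω
R = R₁ + R₂ = 0.003074 Ω
V = IR = 13.6 × 0.003074 = 0.0418 V

0.0418 V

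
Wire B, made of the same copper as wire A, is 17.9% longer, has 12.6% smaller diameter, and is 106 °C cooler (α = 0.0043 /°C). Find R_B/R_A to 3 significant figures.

R ∝ ρL/d² with ρ ∝ (1+αΔT), so R_B/R_A = (1 + 17.9/100) × (1 − 12.6/100)⁻² × (1 − 0.0043×106)
= 1.179 × 1.309 × 0.5442 = 0.840

0.840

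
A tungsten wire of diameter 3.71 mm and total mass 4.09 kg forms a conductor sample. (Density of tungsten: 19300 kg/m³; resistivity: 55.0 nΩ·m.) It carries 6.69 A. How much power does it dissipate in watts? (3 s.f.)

4.46 W

ρ = 55.0 nΩ·m = 5.50×10^-8 Ω·m
A = π(d/2)² = π(1.8550e-03 m)² = 1.0810e-05 m²
L = m/(density·A) = 4.09/(19300×1.0810e-05) = 19.6 m
R = ρL/A = (5.50×10^-8)(19.6)/(1.0810e-05) = 0.09974 Ω
P = I²R = (6.69)² × 0.09974 = 4.46 W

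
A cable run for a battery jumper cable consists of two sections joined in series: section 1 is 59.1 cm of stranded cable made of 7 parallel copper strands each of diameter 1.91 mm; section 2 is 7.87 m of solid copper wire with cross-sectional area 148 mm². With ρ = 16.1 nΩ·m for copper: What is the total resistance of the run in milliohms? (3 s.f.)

1.33 mΩ

ρ = 16.1 nΩ·m = 1.61×10^-8 Ω·m
Section 1: A_strand = π(9.5500e-04)² = 2.865e-06 m²; R₁ = ρL/(N·A_s) = (1.61×10^-8)(0.591)/(7×2.865e-06) = 4.744×10^-4 Ω
Section 2: A = 148 mm² = 1.480e-04 m²
R₂ = (1.61×10^-8)(7.87)/(1.480e-04) = 8.561×10^-4 Ω
R = R₁ + R₂ = 1.33 mΩ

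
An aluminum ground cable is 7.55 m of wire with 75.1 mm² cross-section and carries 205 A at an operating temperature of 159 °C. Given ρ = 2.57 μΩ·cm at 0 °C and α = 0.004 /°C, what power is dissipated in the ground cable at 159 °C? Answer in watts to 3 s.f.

178 W

ρ = 2.57 μΩ·cm = 2.57×10^-8 Ω·m
A = 75.1 mm² = 7.510e-05 m²
R₍0₎ = ρL/A = (2.57×10^-8)(7.55)/(7.510e-05) = 0.002584 Ω
R₍159₎ = R₍0₎(1 + αΔT) = 0.002584 × (1 + 0.004×159) = 0.004227 Ω
P = I²R = (205)² × 0.004227 = 178 W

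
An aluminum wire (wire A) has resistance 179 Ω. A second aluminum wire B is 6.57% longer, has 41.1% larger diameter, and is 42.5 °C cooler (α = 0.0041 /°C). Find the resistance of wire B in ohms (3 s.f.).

79.1 Ω

R ∝ ρL/d² with ρ ∝ (1+αΔT), so R_B/R_A = (1 + 6.57/100) × (1 + 41.1/100)⁻² × (1 − 0.0041×42.5)
= 1.066 × 0.5023 × 0.8257 = 0.442
R_B = 0.442 × 179 = 79.1 Ω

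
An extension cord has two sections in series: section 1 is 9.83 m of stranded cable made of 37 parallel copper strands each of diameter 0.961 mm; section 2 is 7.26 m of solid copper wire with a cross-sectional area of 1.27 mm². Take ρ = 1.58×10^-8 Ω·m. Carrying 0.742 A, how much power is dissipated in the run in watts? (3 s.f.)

Section 1: A_strand = π(4.8050e-04)² = 7.253e-07 m²; R₁ = ρL/(N·A_s) = (1.58×10^-8)(9.83)/(37×7.253e-07) = 0.005787 Ω
Section 2: A = 1.27 mm² = 1.270e-06 m²
R₂ = (1.58×10^-8)(7.26)/(1.270e-06) = 0.09032 Ω
R = R₁ + R₂ = 0.09611 Ω
P = I²R = (0.742)² × 0.09611 = 0.0529 W

0.0529 W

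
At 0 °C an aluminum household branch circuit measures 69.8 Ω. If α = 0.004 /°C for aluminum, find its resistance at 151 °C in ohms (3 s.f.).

112 Ω

ΔT = 151 − 0 = 151 °C
R = R₀(1 + αΔT) = 69.8 × (1 + 0.004×151) = 69.8 × 1.604 = 112 Ω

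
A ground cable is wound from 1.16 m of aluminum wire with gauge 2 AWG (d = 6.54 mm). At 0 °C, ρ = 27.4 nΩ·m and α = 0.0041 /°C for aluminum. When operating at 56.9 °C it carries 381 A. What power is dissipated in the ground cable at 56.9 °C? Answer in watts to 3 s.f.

169 W

ρ = 27.4 nΩ·m = 2.74×10^-8 Ω·m
A = π(6.54/2 mm)² = π(3.2700e-03 m)² = 3.359e-05 m²
R₍0₎ = ρL/A = (2.74×10^-8)(1.16)/(3.359e-05) = 9.462×10^-4 Ω
R₍56.9₎ = R₍0₎(1 + αΔT) = 9.462×10^-4 × (1 + 0.0041×56.9) = 0.001167 Ω
P = I²R = (381)² × 0.001167 = 169 W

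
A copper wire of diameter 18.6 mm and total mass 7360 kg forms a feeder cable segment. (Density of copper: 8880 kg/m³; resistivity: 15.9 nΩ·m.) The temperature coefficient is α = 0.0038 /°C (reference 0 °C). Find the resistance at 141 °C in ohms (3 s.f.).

0.274 Ω

ρ = 15.9 nΩ·m = 1.59×10^-8 Ω·m
A = π(d/2)² = π(9.3000e-03 m)² = 2.7172e-04 m²
L = m/(density·A) = 7360/(8880×2.7172e-04) = 3050 m
R = ρL/A = (1.59×10^-8)(3050)/(2.7172e-04) = 0.1785 Ω
R(141 °C) = 0.1785 × (1 + 0.0038×141) = 0.274 Ω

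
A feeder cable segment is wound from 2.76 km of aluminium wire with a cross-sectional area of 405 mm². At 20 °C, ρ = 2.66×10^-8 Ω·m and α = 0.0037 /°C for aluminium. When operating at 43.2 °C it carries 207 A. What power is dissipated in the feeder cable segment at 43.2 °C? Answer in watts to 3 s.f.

A = 405 mm² = 4.050e-04 m²
R₍20₎ = ρL/A = (2.66×10^-8)(2760)/(4.050e-04) = 0.1813 Ω
R₍43.2₎ = R₍20₎(1 + αΔT) = 0.1813 × (1 + 0.0037×23.2) = 0.1968 Ω
P = I²R = (207)² × 0.1968 = 8430 W

8430 W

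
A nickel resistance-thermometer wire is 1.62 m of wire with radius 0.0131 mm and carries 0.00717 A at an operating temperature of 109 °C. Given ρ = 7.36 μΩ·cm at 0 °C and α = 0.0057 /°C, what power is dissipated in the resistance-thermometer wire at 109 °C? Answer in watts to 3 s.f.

ρ = 7.36 μΩ·cm = 7.36×10^-8 Ω·m
A = πr² = π(1.3100e-05 m)² = 5.391e-10 m²
R₍0₎ = ρL/A = (7.36×10^-8)(1.62)/(5.391e-10) = 221.2 Ω
R₍109₎ = R₍0₎(1 + αΔT) = 221.2 × (1 + 0.0057×109) = 358.6 Ω
P = I²R = (0.00717)² × 358.6 = 0.0184 W

0.0184 W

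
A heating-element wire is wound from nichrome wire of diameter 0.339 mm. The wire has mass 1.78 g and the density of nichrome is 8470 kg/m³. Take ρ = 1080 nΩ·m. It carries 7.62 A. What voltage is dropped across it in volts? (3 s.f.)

212 V

ρ = 1080 nΩ·m = 1.08×10^-6 Ω·m
A = π(d/2)² = π(1.6950e-04 m)² = 9.0259e-08 m²
L = m/(density·A) = 0.00178/(8470×9.0259e-08) = 2.328 m
R = ρL/A = (1.08×10^-6)(2.328)/(9.0259e-08) = 27.86 Ω
V = IR = 7.62 × 27.86 = 212 V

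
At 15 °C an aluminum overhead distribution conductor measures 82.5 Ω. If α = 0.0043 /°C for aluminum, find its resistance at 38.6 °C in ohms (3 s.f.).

90.9 Ω

ΔT = 38.6 − 15 = 23.6 °C
R = R₀(1 + αΔT) = 82.5 × (1 + 0.0043×23.6) = 82.5 × 1.101 = 90.9 Ω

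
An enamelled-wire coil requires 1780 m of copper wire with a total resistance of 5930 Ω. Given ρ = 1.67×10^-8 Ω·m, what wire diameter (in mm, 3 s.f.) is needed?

0.0799 mm

A = ρL/R = (1.67×10^-8)(1780)/(5930) = 5.013e-09 m²
d = 2√(A/π) = 7.989e-05 m = 0.0799 mm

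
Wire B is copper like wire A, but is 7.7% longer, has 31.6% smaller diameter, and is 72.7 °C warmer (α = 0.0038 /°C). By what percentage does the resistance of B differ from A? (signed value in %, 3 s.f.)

194%

R ∝ ρL/d² with ρ ∝ (1+αΔT), so R_B/R_A = (1 + 7.7/100) × (1 − 31.6/100)⁻² × (1 + 0.0038×72.7)
= 1.077 × 2.137 × 1.276 = 2.938
(R_B − R_A)/R_A = 2.938 − 1 = 194%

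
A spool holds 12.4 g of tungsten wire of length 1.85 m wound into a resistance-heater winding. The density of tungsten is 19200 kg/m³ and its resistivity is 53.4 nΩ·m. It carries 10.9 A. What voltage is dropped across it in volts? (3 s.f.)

ρ = 53.4 nΩ·m = 5.34×10^-8 Ω·m
A = m/(density·L) = 0.0124/(19200×1.85) = 3.4910e-07 m²
R = ρL/A = (5.34×10^-8)(1.85)/(3.4910e-07) = 0.283 Ω
V = IR = 10.9 × 0.283 = 3.08 V

3.08 V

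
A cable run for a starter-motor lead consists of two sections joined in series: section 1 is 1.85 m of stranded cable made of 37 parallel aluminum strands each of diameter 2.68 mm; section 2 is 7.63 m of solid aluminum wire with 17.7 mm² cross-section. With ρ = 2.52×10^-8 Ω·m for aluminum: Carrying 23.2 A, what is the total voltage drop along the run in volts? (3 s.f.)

0.257 V

Section 1: A_strand = π(1.3400e-03)² = 5.641e-06 m²; R₁ = ρL/(N·A_s) = (2.52×10^-8)(1.85)/(37×5.641e-06) = 2.234×10^-4 Ω
Section 2: A = 17.7 mm² = 1.770e-05 m²
R₂ = (2.52×10^-8)(7.63)/(1.770e-05) = 0.01086 Ω
R = R₁ + R₂ = 0.01109 Ω
V = IR = 23.2 × 0.01109 = 0.257 V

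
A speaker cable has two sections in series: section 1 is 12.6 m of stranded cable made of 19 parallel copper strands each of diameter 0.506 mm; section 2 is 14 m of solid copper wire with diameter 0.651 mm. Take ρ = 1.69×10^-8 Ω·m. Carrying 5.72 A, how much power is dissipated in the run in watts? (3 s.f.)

Section 1: A_strand = π(2.5300e-04)² = 2.011e-07 m²; R₁ = ρL/(N·A_s) = (1.69×10^-8)(12.6)/(19×2.011e-07) = 0.05573 Ω
Section 2: A = π(d/2)² = π(3.2550e-04 m)² = 3.329e-07 m²
R₂ = (1.69×10^-8)(14)/(3.329e-07) = 0.7108 Ω
R = R₁ + R₂ = 0.7666 Ω
P = I²R = (5.72)² × 0.7666 = 25.1 W

25.1 W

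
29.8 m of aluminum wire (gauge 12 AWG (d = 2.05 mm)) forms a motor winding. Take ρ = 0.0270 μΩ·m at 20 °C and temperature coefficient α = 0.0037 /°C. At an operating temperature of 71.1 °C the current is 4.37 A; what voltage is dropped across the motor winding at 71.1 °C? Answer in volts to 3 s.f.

ρ = 0.0270 μΩ·m = 2.70×10^-8 Ω·m
A = π(2.05/2 mm)² = π(1.0250e-03 m)² = 3.301e-06 m²
R₍20₎ = ρL/A = (2.70×10^-8)(29.8)/(3.301e-06) = 0.2438 Ω
R₍71.1₎ = R₍20₎(1 + αΔT) = 0.2438 × (1 + 0.0037×51.1) = 0.2899 Ω
V = IR = 4.37 × 0.2899 = 1.27 V

1.27 V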